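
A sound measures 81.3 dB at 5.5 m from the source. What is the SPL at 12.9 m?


Given values:
  SPL1 = 81.3 dB, r1 = 5.5 m, r2 = 12.9 m
Formula: SPL2 = SPL1 - 20 * log10(r2 / r1)
Compute ratio: r2 / r1 = 12.9 / 5.5 = 2.3455
Compute log10: log10(2.3455) = 0.370235
Compute drop: 20 * 0.370235 = 7.4047
SPL2 = 81.3 - 7.4047 = 73.9

73.9 dB


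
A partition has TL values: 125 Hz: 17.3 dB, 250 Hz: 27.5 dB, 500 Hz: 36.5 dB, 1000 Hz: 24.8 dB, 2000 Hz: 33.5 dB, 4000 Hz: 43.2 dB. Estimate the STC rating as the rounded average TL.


Given TL values at each frequency:
  125 Hz: 17.3 dB
  250 Hz: 27.5 dB
  500 Hz: 36.5 dB
  1000 Hz: 24.8 dB
  2000 Hz: 33.5 dB
  4000 Hz: 43.2 dB
Formula: STC ~ round(average of TL values)
Sum = 17.3 + 27.5 + 36.5 + 24.8 + 33.5 + 43.2 = 182.8
Average = 182.8 / 6 = 30.47
Rounded: 30

30


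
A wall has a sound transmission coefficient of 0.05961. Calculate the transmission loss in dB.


Given values:
  tau = 0.05961
Formula: TL = 10 * log10(1 / tau)
Compute 1 / tau = 1 / 0.05961 = 16.7757
Compute log10(16.7757) = 1.224681
TL = 10 * 1.224681 = 12.25

12.25 dB


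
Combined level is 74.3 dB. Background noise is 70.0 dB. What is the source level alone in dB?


Given values:
  L_total = 74.3 dB, L_bg = 70.0 dB
Formula: L_source = 10 * log10(10^(L_total/10) - 10^(L_bg/10))
Convert to linear:
  10^(74.3/10) = 26915348.0393
  10^(70.0/10) = 10000000.0
Difference: 26915348.0393 - 10000000.0 = 16915348.0393
L_source = 10 * log10(16915348.0393) = 72.28

72.28 dB


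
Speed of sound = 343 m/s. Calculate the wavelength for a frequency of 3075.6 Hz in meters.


Given values:
  c = 343 m/s, f = 3075.6 Hz
Formula: lambda = c / f
lambda = 343 / 3075.6
lambda = 0.1115

0.1115 m


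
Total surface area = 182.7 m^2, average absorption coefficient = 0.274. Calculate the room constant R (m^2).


Given values:
  S = 182.7 m^2, alpha = 0.274
Formula: R = S * alpha / (1 - alpha)
Numerator: 182.7 * 0.274 = 50.0598
Denominator: 1 - 0.274 = 0.726
R = 50.0598 / 0.726 = 68.95

68.95 m^2


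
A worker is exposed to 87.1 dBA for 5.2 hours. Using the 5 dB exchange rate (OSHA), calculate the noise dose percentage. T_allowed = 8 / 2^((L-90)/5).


Given values:
  L = 87.1 dBA, T = 5.2 hours
Formula: T_allowed = 8 / 2^((L - 90) / 5)
Compute exponent: (87.1 - 90) / 5 = -0.58
Compute 2^(-0.58) = 0.668964
T_allowed = 8 / 0.668964 = 11.95879 hours
Dose = (T / T_allowed) * 100
Dose = (5.2 / 11.95879) * 100 = 43.48

43.48 %


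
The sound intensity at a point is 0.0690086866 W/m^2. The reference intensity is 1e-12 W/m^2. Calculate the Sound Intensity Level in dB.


Given values:
  I = 0.0690086866 W/m^2
  I_ref = 1e-12 W/m^2
Formula: SIL = 10 * log10(I / I_ref)
Compute ratio: I / I_ref = 69008686600
Compute log10: log10(69008686600) = 10.838904
Multiply: SIL = 10 * 10.838904 = 108.39

108.39 dB


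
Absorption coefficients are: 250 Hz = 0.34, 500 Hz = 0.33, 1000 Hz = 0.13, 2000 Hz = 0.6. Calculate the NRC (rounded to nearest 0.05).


Given values:
  a_250 = 0.34, a_500 = 0.33
  a_1000 = 0.13, a_2000 = 0.6
Formula: NRC = (a250 + a500 + a1000 + a2000) / 4
Sum = 0.34 + 0.33 + 0.13 + 0.6 = 1.4
NRC = 1.4 / 4 = 0.35
Rounded to nearest 0.05: 0.35

0.35


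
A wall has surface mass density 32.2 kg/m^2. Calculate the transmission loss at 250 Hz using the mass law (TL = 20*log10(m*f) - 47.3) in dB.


Given values:
  m = 32.2 kg/m^2, f = 250 Hz
Formula: TL = 20 * log10(m * f) - 47.3
Compute m * f = 32.2 * 250 = 8050.0
Compute log10(8050.0) = 3.905796
Compute 20 * 3.905796 = 78.1159
TL = 78.1159 - 47.3 = 30.82

30.82 dB


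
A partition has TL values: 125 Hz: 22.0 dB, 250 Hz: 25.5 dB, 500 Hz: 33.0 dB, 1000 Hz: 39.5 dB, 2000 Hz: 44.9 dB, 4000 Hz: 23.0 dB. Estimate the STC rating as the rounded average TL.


Given TL values at each frequency:
  125 Hz: 22.0 dB
  250 Hz: 25.5 dB
  500 Hz: 33.0 dB
  1000 Hz: 39.5 dB
  2000 Hz: 44.9 dB
  4000 Hz: 23.0 dB
Formula: STC ~ round(average of TL values)
Sum = 22.0 + 25.5 + 33.0 + 39.5 + 44.9 + 23.0 = 187.9
Average = 187.9 / 6 = 31.32
Rounded: 31

31


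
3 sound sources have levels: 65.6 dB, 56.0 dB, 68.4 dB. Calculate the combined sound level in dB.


Formula: L_total = 10 * log10( sum(10^(Li/10)) )
  Source 1: 10^(65.6/10) = 3630780.5477
  Source 2: 10^(56.0/10) = 398107.1706
  Source 3: 10^(68.4/10) = 6918309.7092
Sum of linear values = 10947197.4275
L_total = 10 * log10(10947197.4275) = 70.39

70.39 dB


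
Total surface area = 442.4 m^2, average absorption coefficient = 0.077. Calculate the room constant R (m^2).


Given values:
  S = 442.4 m^2, alpha = 0.077
Formula: R = S * alpha / (1 - alpha)
Numerator: 442.4 * 0.077 = 34.0648
Denominator: 1 - 0.077 = 0.923
R = 34.0648 / 0.923 = 36.91

36.91 m^2


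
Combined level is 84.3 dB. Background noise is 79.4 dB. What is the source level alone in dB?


Given values:
  L_total = 84.3 dB, L_bg = 79.4 dB
Formula: L_source = 10 * log10(10^(L_total/10) - 10^(L_bg/10))
Convert to linear:
  10^(84.3/10) = 269153480.3927
  10^(79.4/10) = 87096358.9956
Difference: 269153480.3927 - 87096358.9956 = 182057121.3971
L_source = 10 * log10(182057121.3971) = 82.6

82.6 dB


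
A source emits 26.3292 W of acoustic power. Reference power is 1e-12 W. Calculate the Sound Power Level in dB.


Given values:
  W = 26.3292 W
  W_ref = 1e-12 W
Formula: SWL = 10 * log10(W / W_ref)
Compute ratio: W / W_ref = 26329200000000
Compute log10: log10(26329200000000) = 13.420438
Multiply: SWL = 10 * 13.420438 = 134.2

134.2 dB


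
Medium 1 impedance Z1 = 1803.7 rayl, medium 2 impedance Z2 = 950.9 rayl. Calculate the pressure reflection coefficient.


Given values:
  Z1 = 1803.7 rayl, Z2 = 950.9 rayl
Formula: R = (Z2 - Z1) / (Z2 + Z1)
Numerator: Z2 - Z1 = 950.9 - 1803.7 = -852.8
Denominator: Z2 + Z1 = 950.9 + 1803.7 = 2754.6
R = -852.8 / 2754.6 = -0.3096

-0.3096


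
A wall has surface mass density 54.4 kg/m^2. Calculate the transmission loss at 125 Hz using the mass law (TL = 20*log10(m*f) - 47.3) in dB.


Given values:
  m = 54.4 kg/m^2, f = 125 Hz
Formula: TL = 20 * log10(m * f) - 47.3
Compute m * f = 54.4 * 125 = 6800.0
Compute log10(6800.0) = 3.832509
Compute 20 * 3.832509 = 76.6502
TL = 76.6502 - 47.3 = 29.35

29.35 dB


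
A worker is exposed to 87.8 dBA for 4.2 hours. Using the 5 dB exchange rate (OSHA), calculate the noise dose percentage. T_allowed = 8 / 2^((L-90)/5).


Given values:
  L = 87.8 dBA, T = 4.2 hours
Formula: T_allowed = 8 / 2^((L - 90) / 5)
Compute exponent: (87.8 - 90) / 5 = -0.44
Compute 2^(-0.44) = 0.737135
T_allowed = 8 / 0.737135 = 10.852829 hours
Dose = (T / T_allowed) * 100
Dose = (4.2 / 10.852829) * 100 = 38.7

38.7 %


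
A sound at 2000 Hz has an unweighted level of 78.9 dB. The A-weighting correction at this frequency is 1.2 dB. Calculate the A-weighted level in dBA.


Given values:
  SPL = 78.9 dB
  A-weighting at 2000 Hz = 1.2 dB
Formula: L_A = SPL + A_weight
L_A = 78.9 + (1.2)
L_A = 80.1

80.1 dBA


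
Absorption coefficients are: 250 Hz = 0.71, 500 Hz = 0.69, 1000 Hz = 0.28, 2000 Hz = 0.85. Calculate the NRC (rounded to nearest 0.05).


Given values:
  a_250 = 0.71, a_500 = 0.69
  a_1000 = 0.28, a_2000 = 0.85
Formula: NRC = (a250 + a500 + a1000 + a2000) / 4
Sum = 0.71 + 0.69 + 0.28 + 0.85 = 2.53
NRC = 2.53 / 4 = 0.6325
Rounded to nearest 0.05: 0.65

0.65


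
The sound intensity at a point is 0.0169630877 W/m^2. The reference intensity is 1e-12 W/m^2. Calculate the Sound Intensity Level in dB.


Given values:
  I = 0.0169630877 W/m^2
  I_ref = 1e-12 W/m^2
Formula: SIL = 10 * log10(I / I_ref)
Compute ratio: I / I_ref = 16963087700
Compute log10: log10(16963087700) = 10.229505
Multiply: SIL = 10 * 10.229505 = 102.3

102.3 dB


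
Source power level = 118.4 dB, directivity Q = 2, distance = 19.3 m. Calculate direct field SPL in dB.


Given values:
  Lw = 118.4 dB, Q = 2, r = 19.3 m
Formula: SPL = Lw + 10 * log10(Q / (4 * pi * r^2))
Compute 4 * pi * r^2 = 4 * pi * 19.3^2 = 4680.8474
Compute Q / denom = 2 / 4680.8474 = 0.00042727
Compute 10 * log10(0.00042727) = -33.693
SPL = 118.4 + (-33.693) = 84.71

84.71 dB


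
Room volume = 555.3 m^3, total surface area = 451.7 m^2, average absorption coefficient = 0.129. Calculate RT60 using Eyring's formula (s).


Given values:
  V = 555.3 m^3, S = 451.7 m^2, alpha = 0.129
Formula: RT60 = 0.161 * V / (-S * ln(1 - alpha))
Compute ln(1 - 0.129) = ln(0.871) = -0.138113
Denominator: -451.7 * -0.138113 = 62.3856
Numerator: 0.161 * 555.3 = 89.4033
RT60 = 89.4033 / 62.3856 = 1.433

1.433 s


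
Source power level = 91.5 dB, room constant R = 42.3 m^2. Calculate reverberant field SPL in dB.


Given values:
  Lw = 91.5 dB, R = 42.3 m^2
Formula: SPL = Lw + 10 * log10(4 / R)
Compute 4 / R = 4 / 42.3 = 0.094563
Compute 10 * log10(0.094563) = -10.2428
SPL = 91.5 + (-10.2428) = 81.26

81.26 dB


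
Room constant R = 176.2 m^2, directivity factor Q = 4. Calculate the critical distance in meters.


Given values:
  R = 176.2 m^2, Q = 4
Formula: d_c = 0.141 * sqrt(Q * R)
Compute Q * R = 4 * 176.2 = 704.8
Compute sqrt(704.8) = 26.5481
d_c = 0.141 * 26.5481 = 3.743

3.743 m


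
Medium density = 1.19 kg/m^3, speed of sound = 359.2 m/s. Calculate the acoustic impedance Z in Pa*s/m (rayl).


Given values:
  rho = 1.19 kg/m^3
  c = 359.2 m/s
Formula: Z = rho * c
Z = 1.19 * 359.2
Z = 427.45

427.45 rayl


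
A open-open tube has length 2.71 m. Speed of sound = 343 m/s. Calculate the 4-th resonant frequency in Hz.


Given values:
  Tube type: open-open, L = 2.71 m, c = 343 m/s, n = 4
Formula: f_n = n * c / (2 * L)
Compute 2 * L = 2 * 2.71 = 5.42
f = 4 * 343 / 5.42
f = 253.14

253.14 Hz


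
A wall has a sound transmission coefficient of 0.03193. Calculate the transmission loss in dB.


Given values:
  tau = 0.03193
Formula: TL = 10 * log10(1 / tau)
Compute 1 / tau = 1 / 0.03193 = 31.3185
Compute log10(31.3185) = 1.495801
TL = 10 * 1.495801 = 14.96

14.96 dB


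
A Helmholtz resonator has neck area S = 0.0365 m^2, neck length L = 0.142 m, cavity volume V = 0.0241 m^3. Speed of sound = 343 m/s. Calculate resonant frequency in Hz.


Given values:
  S = 0.0365 m^2, L = 0.142 m, V = 0.0241 m^3, c = 343 m/s
Formula: f = (c / (2*pi)) * sqrt(S / (V * L))
Compute V * L = 0.0241 * 0.142 = 0.0034222
Compute S / (V * L) = 0.0365 / 0.0034222 = 10.6657
Compute sqrt(10.6657) = 3.265838
Compute c / (2*pi) = 343 / 6.283185 = 54.590148
f = 54.590148 * 3.265838 = 178.28

178.28 Hz


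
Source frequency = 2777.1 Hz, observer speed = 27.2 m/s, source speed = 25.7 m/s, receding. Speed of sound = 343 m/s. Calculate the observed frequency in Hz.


Given values:
  f_s = 2777.1 Hz, v_o = 27.2 m/s, v_s = 25.7 m/s
  Direction: receding
Formula: f_o = f_s * (c - v_o) / (c + v_s)
Numerator: c - v_o = 343 - 27.2 = 315.8
Denominator: c + v_s = 343 + 25.7 = 368.7
f_o = 2777.1 * 315.8 / 368.7 = 2378.65

2378.65 Hz


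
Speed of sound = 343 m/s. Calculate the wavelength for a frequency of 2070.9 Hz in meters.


Given values:
  c = 343 m/s, f = 2070.9 Hz
Formula: lambda = c / f
lambda = 343 / 2070.9
lambda = 0.1656

0.1656 m


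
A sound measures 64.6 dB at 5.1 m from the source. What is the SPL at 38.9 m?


Given values:
  SPL1 = 64.6 dB, r1 = 5.1 m, r2 = 38.9 m
Formula: SPL2 = SPL1 - 20 * log10(r2 / r1)
Compute ratio: r2 / r1 = 38.9 / 5.1 = 7.6275
Compute log10: log10(7.6275) = 0.882382
Compute drop: 20 * 0.882382 = 17.6476
SPL2 = 64.6 - 17.6476 = 46.95

46.95 dB


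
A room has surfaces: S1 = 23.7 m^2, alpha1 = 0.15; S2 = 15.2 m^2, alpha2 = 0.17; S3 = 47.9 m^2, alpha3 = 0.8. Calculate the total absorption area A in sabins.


Given surfaces:
  Surface 1: 23.7 * 0.15 = 3.555
  Surface 2: 15.2 * 0.17 = 2.584
  Surface 3: 47.9 * 0.8 = 38.32
Formula: A = sum(Si * alpha_i)
A = 3.555 + 2.584 + 38.32
A = 44.46

44.46 sabins


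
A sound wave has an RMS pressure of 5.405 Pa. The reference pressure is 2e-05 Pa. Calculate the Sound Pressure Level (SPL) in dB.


Given values:
  p = 5.405 Pa
  p_ref = 2e-05 Pa
Formula: SPL = 20 * log10(p / p_ref)
Compute ratio: p / p_ref = 5.405 / 2e-05 = 270250
Compute log10: log10(270250) = 5.431766
Multiply: SPL = 20 * 5.431766 = 108.64

108.64 dB


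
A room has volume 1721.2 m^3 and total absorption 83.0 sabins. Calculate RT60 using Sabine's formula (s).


Given values:
  V = 1721.2 m^3
  A = 83.0 sabins
Formula: RT60 = 0.161 * V / A
Numerator: 0.161 * 1721.2 = 277.1132
RT60 = 277.1132 / 83.0 = 3.339

3.339 s


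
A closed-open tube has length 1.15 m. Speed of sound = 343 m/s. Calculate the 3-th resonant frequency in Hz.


Given values:
  Tube type: closed-open, L = 1.15 m, c = 343 m/s, n = 3
Formula: f_n = (2n - 1) * c / (4 * L)
Compute 2n - 1 = 2*3 - 1 = 5
Compute 4 * L = 4 * 1.15 = 4.6
f = 5 * 343 / 4.6
f = 372.83

372.83 Hz


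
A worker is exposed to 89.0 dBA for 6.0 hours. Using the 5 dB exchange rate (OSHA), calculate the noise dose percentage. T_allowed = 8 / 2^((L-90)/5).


Given values:
  L = 89.0 dBA, T = 6.0 hours
Formula: T_allowed = 8 / 2^((L - 90) / 5)
Compute exponent: (89.0 - 90) / 5 = -0.2
Compute 2^(-0.2) = 0.870551
T_allowed = 8 / 0.870551 = 9.189582 hours
Dose = (T / T_allowed) * 100
Dose = (6.0 / 9.189582) * 100 = 65.29

65.29 %


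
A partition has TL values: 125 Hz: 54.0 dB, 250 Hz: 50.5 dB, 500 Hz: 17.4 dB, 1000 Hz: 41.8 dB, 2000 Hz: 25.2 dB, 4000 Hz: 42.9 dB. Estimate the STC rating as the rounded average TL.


Given TL values at each frequency:
  125 Hz: 54.0 dB
  250 Hz: 50.5 dB
  500 Hz: 17.4 dB
  1000 Hz: 41.8 dB
  2000 Hz: 25.2 dB
  4000 Hz: 42.9 dB
Formula: STC ~ round(average of TL values)
Sum = 54.0 + 50.5 + 17.4 + 41.8 + 25.2 + 42.9 = 231.8
Average = 231.8 / 6 = 38.63
Rounded: 39

39


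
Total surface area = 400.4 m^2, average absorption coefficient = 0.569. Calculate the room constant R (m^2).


Given values:
  S = 400.4 m^2, alpha = 0.569
Formula: R = S * alpha / (1 - alpha)
Numerator: 400.4 * 0.569 = 227.8276
Denominator: 1 - 0.569 = 0.431
R = 227.8276 / 0.431 = 528.6

528.6 m^2


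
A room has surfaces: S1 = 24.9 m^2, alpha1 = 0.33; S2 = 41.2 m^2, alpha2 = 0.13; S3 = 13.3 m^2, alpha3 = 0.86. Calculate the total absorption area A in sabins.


Given surfaces:
  Surface 1: 24.9 * 0.33 = 8.217
  Surface 2: 41.2 * 0.13 = 5.356
  Surface 3: 13.3 * 0.86 = 11.438
Formula: A = sum(Si * alpha_i)
A = 8.217 + 5.356 + 11.438
A = 25.01

25.01 sabins


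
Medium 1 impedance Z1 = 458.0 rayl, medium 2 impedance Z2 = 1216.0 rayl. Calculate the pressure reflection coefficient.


Given values:
  Z1 = 458.0 rayl, Z2 = 1216.0 rayl
Formula: R = (Z2 - Z1) / (Z2 + Z1)
Numerator: Z2 - Z1 = 1216.0 - 458.0 = 758.0
Denominator: Z2 + Z1 = 1216.0 + 458.0 = 1674.0
R = 758.0 / 1674.0 = 0.4528

0.4528


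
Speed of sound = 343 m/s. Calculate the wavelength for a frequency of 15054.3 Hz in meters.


Given values:
  c = 343 m/s, f = 15054.3 Hz
Formula: lambda = c / f
lambda = 343 / 15054.3
lambda = 0.0228

0.0228 m


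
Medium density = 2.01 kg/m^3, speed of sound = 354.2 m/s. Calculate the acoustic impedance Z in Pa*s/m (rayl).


Given values:
  rho = 2.01 kg/m^3
  c = 354.2 m/s
Formula: Z = rho * c
Z = 2.01 * 354.2
Z = 711.94

711.94 rayl


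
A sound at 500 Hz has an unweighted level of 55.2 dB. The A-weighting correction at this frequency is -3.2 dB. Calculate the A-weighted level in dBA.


Given values:
  SPL = 55.2 dB
  A-weighting at 500 Hz = -3.2 dB
Formula: L_A = SPL + A_weight
L_A = 55.2 + (-3.2)
L_A = 52.0

52.0 dBA


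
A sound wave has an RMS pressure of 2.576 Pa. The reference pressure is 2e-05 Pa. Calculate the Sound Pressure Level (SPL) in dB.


Given values:
  p = 2.576 Pa
  p_ref = 2e-05 Pa
Formula: SPL = 20 * log10(p / p_ref)
Compute ratio: p / p_ref = 2.576 / 2e-05 = 128800
Compute log10: log10(128800) = 5.109916
Multiply: SPL = 20 * 5.109916 = 102.2

102.2 dB


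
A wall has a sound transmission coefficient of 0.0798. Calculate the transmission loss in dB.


Given values:
  tau = 0.0798
Formula: TL = 10 * log10(1 / tau)
Compute 1 / tau = 1 / 0.0798 = 12.5313
Compute log10(12.5313) = 1.097996
TL = 10 * 1.097996 = 10.98

10.98 dB


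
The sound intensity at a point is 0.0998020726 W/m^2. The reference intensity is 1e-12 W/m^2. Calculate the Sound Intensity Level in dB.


Given values:
  I = 0.0998020726 W/m^2
  I_ref = 1e-12 W/m^2
Formula: SIL = 10 * log10(I / I_ref)
Compute ratio: I / I_ref = 99802072600
Compute log10: log10(99802072600) = 10.99914
Multiply: SIL = 10 * 10.99914 = 109.99

109.99 dB


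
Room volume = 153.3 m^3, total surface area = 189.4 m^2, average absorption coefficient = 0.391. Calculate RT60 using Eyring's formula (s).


Given values:
  V = 153.3 m^3, S = 189.4 m^2, alpha = 0.391
Formula: RT60 = 0.161 * V / (-S * ln(1 - alpha))
Compute ln(1 - 0.391) = ln(0.609) = -0.495937
Denominator: -189.4 * -0.495937 = 93.9305
Numerator: 0.161 * 153.3 = 24.6813
RT60 = 24.6813 / 93.9305 = 0.263

0.263 s


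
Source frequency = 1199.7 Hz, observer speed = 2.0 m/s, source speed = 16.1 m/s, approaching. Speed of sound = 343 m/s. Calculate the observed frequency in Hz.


Given values:
  f_s = 1199.7 Hz, v_o = 2.0 m/s, v_s = 16.1 m/s
  Direction: approaching
Formula: f_o = f_s * (c + v_o) / (c - v_s)
Numerator: c + v_o = 343 + 2.0 = 345.0
Denominator: c - v_s = 343 - 16.1 = 326.9
f_o = 1199.7 * 345.0 / 326.9 = 1266.13

1266.13 Hz


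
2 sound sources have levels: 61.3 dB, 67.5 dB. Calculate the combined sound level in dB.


Formula: L_total = 10 * log10( sum(10^(Li/10)) )
  Source 1: 10^(61.3/10) = 1348962.8826
  Source 2: 10^(67.5/10) = 5623413.2519
Sum of linear values = 6972376.1345
L_total = 10 * log10(6972376.1345) = 68.43

68.43 dB


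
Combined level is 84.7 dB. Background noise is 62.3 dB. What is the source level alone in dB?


Given values:
  L_total = 84.7 dB, L_bg = 62.3 dB
Formula: L_source = 10 * log10(10^(L_total/10) - 10^(L_bg/10))
Convert to linear:
  10^(84.7/10) = 295120922.6666
  10^(62.3/10) = 1698243.6525
Difference: 295120922.6666 - 1698243.6525 = 293422679.0141
L_source = 10 * log10(293422679.0141) = 84.67

84.67 dB


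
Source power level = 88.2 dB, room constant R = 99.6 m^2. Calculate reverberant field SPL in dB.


Given values:
  Lw = 88.2 dB, R = 99.6 m^2
Formula: SPL = Lw + 10 * log10(4 / R)
Compute 4 / R = 4 / 99.6 = 0.040161
Compute 10 * log10(0.040161) = -13.962
SPL = 88.2 + (-13.962) = 74.24

74.24 dB


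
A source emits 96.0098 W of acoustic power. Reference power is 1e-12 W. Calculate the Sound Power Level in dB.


Given values:
  W = 96.0098 W
  W_ref = 1e-12 W
Formula: SWL = 10 * log10(W / W_ref)
Compute ratio: W / W_ref = 96009800000000
Compute log10: log10(96009800000000) = 13.982316
Multiply: SWL = 10 * 13.982316 = 139.82

139.82 dB


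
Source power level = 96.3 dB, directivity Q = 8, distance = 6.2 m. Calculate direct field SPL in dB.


Given values:
  Lw = 96.3 dB, Q = 8, r = 6.2 m
Formula: SPL = Lw + 10 * log10(Q / (4 * pi * r^2))
Compute 4 * pi * r^2 = 4 * pi * 6.2^2 = 483.0513
Compute Q / denom = 8 / 483.0513 = 0.01656139
Compute 10 * log10(0.01656139) = -17.809
SPL = 96.3 + (-17.809) = 78.49

78.49 dB


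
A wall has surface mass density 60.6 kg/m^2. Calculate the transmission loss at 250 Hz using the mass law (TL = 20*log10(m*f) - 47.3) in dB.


Given values:
  m = 60.6 kg/m^2, f = 250 Hz
Formula: TL = 20 * log10(m * f) - 47.3
Compute m * f = 60.6 * 250 = 15150.0
Compute log10(15150.0) = 4.180413
Compute 20 * 4.180413 = 83.6083
TL = 83.6083 - 47.3 = 36.31

36.31 dB


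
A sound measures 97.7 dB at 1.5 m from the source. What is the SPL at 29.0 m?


Given values:
  SPL1 = 97.7 dB, r1 = 1.5 m, r2 = 29.0 m
Formula: SPL2 = SPL1 - 20 * log10(r2 / r1)
Compute ratio: r2 / r1 = 29.0 / 1.5 = 19.3333
Compute log10: log10(19.3333) = 1.286306
Compute drop: 20 * 1.286306 = 25.7261
SPL2 = 97.7 - 25.7261 = 71.97

71.97 dB


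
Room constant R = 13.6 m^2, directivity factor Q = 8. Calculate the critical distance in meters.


Given values:
  R = 13.6 m^2, Q = 8
Formula: d_c = 0.141 * sqrt(Q * R)
Compute Q * R = 8 * 13.6 = 108.8
Compute sqrt(108.8) = 10.4307
d_c = 0.141 * 10.4307 = 1.471

1.471 m


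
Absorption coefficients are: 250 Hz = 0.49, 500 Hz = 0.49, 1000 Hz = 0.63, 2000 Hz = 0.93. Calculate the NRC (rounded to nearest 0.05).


Given values:
  a_250 = 0.49, a_500 = 0.49
  a_1000 = 0.63, a_2000 = 0.93
Formula: NRC = (a250 + a500 + a1000 + a2000) / 4
Sum = 0.49 + 0.49 + 0.63 + 0.93 = 2.54
NRC = 2.54 / 4 = 0.635
Rounded to nearest 0.05: 0.65

0.65


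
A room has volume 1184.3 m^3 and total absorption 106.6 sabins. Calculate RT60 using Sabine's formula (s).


Given values:
  V = 1184.3 m^3
  A = 106.6 sabins
Formula: RT60 = 0.161 * V / A
Numerator: 0.161 * 1184.3 = 190.6723
RT60 = 190.6723 / 106.6 = 1.789

1.789 s


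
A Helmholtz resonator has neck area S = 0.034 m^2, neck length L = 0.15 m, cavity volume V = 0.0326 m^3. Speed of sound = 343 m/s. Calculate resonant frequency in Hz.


Given values:
  S = 0.034 m^2, L = 0.15 m, V = 0.0326 m^3, c = 343 m/s
Formula: f = (c / (2*pi)) * sqrt(S / (V * L))
Compute V * L = 0.0326 * 0.15 = 0.00489
Compute S / (V * L) = 0.034 / 0.00489 = 6.953
Compute sqrt(6.953) = 2.636854
Compute c / (2*pi) = 343 / 6.283185 = 54.590148
f = 54.590148 * 2.636854 = 143.95

143.95 Hz


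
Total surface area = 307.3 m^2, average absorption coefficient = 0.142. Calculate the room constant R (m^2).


Given values:
  S = 307.3 m^2, alpha = 0.142
Formula: R = S * alpha / (1 - alpha)
Numerator: 307.3 * 0.142 = 43.6366
Denominator: 1 - 0.142 = 0.858
R = 43.6366 / 0.858 = 50.86

50.86 m^2


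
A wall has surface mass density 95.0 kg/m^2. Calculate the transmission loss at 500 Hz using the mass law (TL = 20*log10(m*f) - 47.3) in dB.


Given values:
  m = 95.0 kg/m^2, f = 500 Hz
Formula: TL = 20 * log10(m * f) - 47.3
Compute m * f = 95.0 * 500 = 47500.0
Compute log10(47500.0) = 4.676694
Compute 20 * 4.676694 = 93.5339
TL = 93.5339 - 47.3 = 46.23

46.23 dB


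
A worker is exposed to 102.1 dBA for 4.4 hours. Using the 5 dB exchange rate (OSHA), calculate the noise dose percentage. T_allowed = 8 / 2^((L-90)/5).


Given values:
  L = 102.1 dBA, T = 4.4 hours
Formula: T_allowed = 8 / 2^((L - 90) / 5)
Compute exponent: (102.1 - 90) / 5 = 2.42
Compute 2^(2.42) = 5.35171
T_allowed = 8 / 5.35171 = 1.494849 hours
Dose = (T / T_allowed) * 100
Dose = (4.4 / 1.494849) * 100 = 294.34

294.34 %


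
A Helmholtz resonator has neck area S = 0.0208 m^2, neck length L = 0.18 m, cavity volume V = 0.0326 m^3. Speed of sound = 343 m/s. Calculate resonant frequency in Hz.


Given values:
  S = 0.0208 m^2, L = 0.18 m, V = 0.0326 m^3, c = 343 m/s
Formula: f = (c / (2*pi)) * sqrt(S / (V * L))
Compute V * L = 0.0326 * 0.18 = 0.005868
Compute S / (V * L) = 0.0208 / 0.005868 = 3.5446
Compute sqrt(3.5446) = 1.882711
Compute c / (2*pi) = 343 / 6.283185 = 54.590148
f = 54.590148 * 1.882711 = 102.78

102.78 Hz


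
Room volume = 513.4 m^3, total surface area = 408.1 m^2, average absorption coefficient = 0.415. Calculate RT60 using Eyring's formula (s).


Given values:
  V = 513.4 m^3, S = 408.1 m^2, alpha = 0.415
Formula: RT60 = 0.161 * V / (-S * ln(1 - alpha))
Compute ln(1 - 0.415) = ln(0.585) = -0.536143
Denominator: -408.1 * -0.536143 = 218.8
Numerator: 0.161 * 513.4 = 82.6574
RT60 = 82.6574 / 218.8 = 0.378

0.378 s


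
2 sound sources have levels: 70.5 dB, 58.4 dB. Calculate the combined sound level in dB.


Formula: L_total = 10 * log10( sum(10^(Li/10)) )
  Source 1: 10^(70.5/10) = 11220184.543
  Source 2: 10^(58.4/10) = 691830.9709
Sum of linear values = 11912015.5139
L_total = 10 * log10(11912015.5139) = 70.76

70.76 dB


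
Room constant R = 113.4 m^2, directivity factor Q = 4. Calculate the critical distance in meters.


Given values:
  R = 113.4 m^2, Q = 4
Formula: d_c = 0.141 * sqrt(Q * R)
Compute Q * R = 4 * 113.4 = 453.6
Compute sqrt(453.6) = 21.2979
d_c = 0.141 * 21.2979 = 3.003

3.003 m


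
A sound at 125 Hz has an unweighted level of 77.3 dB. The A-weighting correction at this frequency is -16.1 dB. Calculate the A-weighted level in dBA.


Given values:
  SPL = 77.3 dB
  A-weighting at 125 Hz = -16.1 dB
Formula: L_A = SPL + A_weight
L_A = 77.3 + (-16.1)
L_A = 61.2

61.2 dBA


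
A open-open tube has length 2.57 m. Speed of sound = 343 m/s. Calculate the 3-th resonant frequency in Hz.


Given values:
  Tube type: open-open, L = 2.57 m, c = 343 m/s, n = 3
Formula: f_n = n * c / (2 * L)
Compute 2 * L = 2 * 2.57 = 5.14
f = 3 * 343 / 5.14
f = 200.19

200.19 Hz


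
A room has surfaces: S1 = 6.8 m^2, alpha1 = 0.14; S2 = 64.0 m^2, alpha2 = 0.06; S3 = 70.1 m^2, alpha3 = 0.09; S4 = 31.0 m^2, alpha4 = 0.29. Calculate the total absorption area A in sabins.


Given surfaces:
  Surface 1: 6.8 * 0.14 = 0.952
  Surface 2: 64.0 * 0.06 = 3.84
  Surface 3: 70.1 * 0.09 = 6.309
  Surface 4: 31.0 * 0.29 = 8.99
Formula: A = sum(Si * alpha_i)
A = 0.952 + 3.84 + 6.309 + 8.99
A = 20.09

20.09 sabins


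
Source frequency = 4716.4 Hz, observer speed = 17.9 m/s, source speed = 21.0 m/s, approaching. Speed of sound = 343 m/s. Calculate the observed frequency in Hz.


Given values:
  f_s = 4716.4 Hz, v_o = 17.9 m/s, v_s = 21.0 m/s
  Direction: approaching
Formula: f_o = f_s * (c + v_o) / (c - v_s)
Numerator: c + v_o = 343 + 17.9 = 360.9
Denominator: c - v_s = 343 - 21.0 = 322.0
f_o = 4716.4 * 360.9 / 322.0 = 5286.18

5286.18 Hz


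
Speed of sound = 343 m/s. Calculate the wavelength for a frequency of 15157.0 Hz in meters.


Given values:
  c = 343 m/s, f = 15157.0 Hz
Formula: lambda = c / f
lambda = 343 / 15157.0
lambda = 0.0226

0.0226 m


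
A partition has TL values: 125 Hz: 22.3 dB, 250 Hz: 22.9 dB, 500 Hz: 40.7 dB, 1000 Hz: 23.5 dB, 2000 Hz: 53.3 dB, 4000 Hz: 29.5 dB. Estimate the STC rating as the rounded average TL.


Given TL values at each frequency:
  125 Hz: 22.3 dB
  250 Hz: 22.9 dB
  500 Hz: 40.7 dB
  1000 Hz: 23.5 dB
  2000 Hz: 53.3 dB
  4000 Hz: 29.5 dB
Formula: STC ~ round(average of TL values)
Sum = 22.3 + 22.9 + 40.7 + 23.5 + 53.3 + 29.5 = 192.2
Average = 192.2 / 6 = 32.03
Rounded: 32

32


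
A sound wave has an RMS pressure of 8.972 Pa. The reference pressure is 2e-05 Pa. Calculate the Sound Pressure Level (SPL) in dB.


Given values:
  p = 8.972 Pa
  p_ref = 2e-05 Pa
Formula: SPL = 20 * log10(p / p_ref)
Compute ratio: p / p_ref = 8.972 / 2e-05 = 448600
Compute log10: log10(448600) = 5.651859
Multiply: SPL = 20 * 5.651859 = 113.04

113.04 dB


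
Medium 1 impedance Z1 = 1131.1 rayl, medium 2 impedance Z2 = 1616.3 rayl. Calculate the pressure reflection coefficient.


Given values:
  Z1 = 1131.1 rayl, Z2 = 1616.3 rayl
Formula: R = (Z2 - Z1) / (Z2 + Z1)
Numerator: Z2 - Z1 = 1616.3 - 1131.1 = 485.2
Denominator: Z2 + Z1 = 1616.3 + 1131.1 = 2747.4
R = 485.2 / 2747.4 = 0.1766

0.1766


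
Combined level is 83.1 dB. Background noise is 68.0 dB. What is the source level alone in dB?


Given values:
  L_total = 83.1 dB, L_bg = 68.0 dB
Formula: L_source = 10 * log10(10^(L_total/10) - 10^(L_bg/10))
Convert to linear:
  10^(83.1/10) = 204173794.467
  10^(68.0/10) = 6309573.4448
Difference: 204173794.467 - 6309573.4448 = 197864221.0222
L_source = 10 * log10(197864221.0222) = 82.96

82.96 dB


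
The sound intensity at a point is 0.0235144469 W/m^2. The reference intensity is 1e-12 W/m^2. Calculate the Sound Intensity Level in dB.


Given values:
  I = 0.0235144469 W/m^2
  I_ref = 1e-12 W/m^2
Formula: SIL = 10 * log10(I / I_ref)
Compute ratio: I / I_ref = 23514446900
Compute log10: log10(23514446900) = 10.371335
Multiply: SIL = 10 * 10.371335 = 103.71

103.71 dB


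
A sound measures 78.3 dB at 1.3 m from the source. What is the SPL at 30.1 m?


Given values:
  SPL1 = 78.3 dB, r1 = 1.3 m, r2 = 30.1 m
Formula: SPL2 = SPL1 - 20 * log10(r2 / r1)
Compute ratio: r2 / r1 = 30.1 / 1.3 = 23.1538
Compute log10: log10(23.1538) = 1.364622
Compute drop: 20 * 1.364622 = 27.2924
SPL2 = 78.3 - 27.2924 = 51.01

51.01 dB


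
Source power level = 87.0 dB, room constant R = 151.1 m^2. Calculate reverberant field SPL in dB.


Given values:
  Lw = 87.0 dB, R = 151.1 m^2
Formula: SPL = Lw + 10 * log10(4 / R)
Compute 4 / R = 4 / 151.1 = 0.026473
Compute 10 * log10(0.026473) = -15.772
SPL = 87.0 + (-15.772) = 71.23

71.23 dB


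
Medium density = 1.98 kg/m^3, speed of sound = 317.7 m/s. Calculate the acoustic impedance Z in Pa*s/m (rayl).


Given values:
  rho = 1.98 kg/m^3
  c = 317.7 m/s
Formula: Z = rho * c
Z = 1.98 * 317.7
Z = 629.05

629.05 rayl


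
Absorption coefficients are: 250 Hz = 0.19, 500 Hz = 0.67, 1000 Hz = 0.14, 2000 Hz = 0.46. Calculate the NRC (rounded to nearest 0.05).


Given values:
  a_250 = 0.19, a_500 = 0.67
  a_1000 = 0.14, a_2000 = 0.46
Formula: NRC = (a250 + a500 + a1000 + a2000) / 4
Sum = 0.19 + 0.67 + 0.14 + 0.46 = 1.46
NRC = 1.46 / 4 = 0.365
Rounded to nearest 0.05: 0.35

0.35


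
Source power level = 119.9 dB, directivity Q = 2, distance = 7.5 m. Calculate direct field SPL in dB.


Given values:
  Lw = 119.9 dB, Q = 2, r = 7.5 m
Formula: SPL = Lw + 10 * log10(Q / (4 * pi * r^2))
Compute 4 * pi * r^2 = 4 * pi * 7.5^2 = 706.8583
Compute Q / denom = 2 / 706.8583 = 0.00282942
Compute 10 * log10(0.00282942) = -25.483
SPL = 119.9 + (-25.483) = 94.42

94.42 dB


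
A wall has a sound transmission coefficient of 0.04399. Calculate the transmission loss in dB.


Given values:
  tau = 0.04399
Formula: TL = 10 * log10(1 / tau)
Compute 1 / tau = 1 / 0.04399 = 22.7324
Compute log10(22.7324) = 1.356645
TL = 10 * 1.356645 = 13.57

13.57 dB


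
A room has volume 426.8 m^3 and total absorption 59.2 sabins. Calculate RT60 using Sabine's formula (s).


Given values:
  V = 426.8 m^3
  A = 59.2 sabins
Formula: RT60 = 0.161 * V / A
Numerator: 0.161 * 426.8 = 68.7148
RT60 = 68.7148 / 59.2 = 1.161

1.161 s


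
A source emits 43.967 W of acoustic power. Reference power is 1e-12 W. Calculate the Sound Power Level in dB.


Given values:
  W = 43.967 W
  W_ref = 1e-12 W
Formula: SWL = 10 * log10(W / W_ref)
Compute ratio: W / W_ref = 43967000000000
Compute log10: log10(43967000000000) = 13.643127
Multiply: SWL = 10 * 13.643127 = 136.43

136.43 dB


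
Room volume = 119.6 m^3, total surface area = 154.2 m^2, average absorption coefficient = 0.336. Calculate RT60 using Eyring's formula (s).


Given values:
  V = 119.6 m^3, S = 154.2 m^2, alpha = 0.336
Formula: RT60 = 0.161 * V / (-S * ln(1 - alpha))
Compute ln(1 - 0.336) = ln(0.664) = -0.409473
Denominator: -154.2 * -0.409473 = 63.1407
Numerator: 0.161 * 119.6 = 19.2556
RT60 = 19.2556 / 63.1407 = 0.305

0.305 s


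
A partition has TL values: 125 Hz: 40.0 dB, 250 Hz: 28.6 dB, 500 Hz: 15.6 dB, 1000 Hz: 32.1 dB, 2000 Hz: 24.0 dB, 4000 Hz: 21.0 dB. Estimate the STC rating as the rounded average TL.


Given TL values at each frequency:
  125 Hz: 40.0 dB
  250 Hz: 28.6 dB
  500 Hz: 15.6 dB
  1000 Hz: 32.1 dB
  2000 Hz: 24.0 dB
  4000 Hz: 21.0 dB
Formula: STC ~ round(average of TL values)
Sum = 40.0 + 28.6 + 15.6 + 32.1 + 24.0 + 21.0 = 161.3
Average = 161.3 / 6 = 26.88
Rounded: 27

27


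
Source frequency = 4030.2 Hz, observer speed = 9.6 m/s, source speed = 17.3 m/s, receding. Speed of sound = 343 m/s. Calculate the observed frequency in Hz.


Given values:
  f_s = 4030.2 Hz, v_o = 9.6 m/s, v_s = 17.3 m/s
  Direction: receding
Formula: f_o = f_s * (c - v_o) / (c + v_s)
Numerator: c - v_o = 343 - 9.6 = 333.4
Denominator: c + v_s = 343 + 17.3 = 360.3
f_o = 4030.2 * 333.4 / 360.3 = 3729.31

3729.31 Hz


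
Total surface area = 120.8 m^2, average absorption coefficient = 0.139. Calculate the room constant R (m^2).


Given values:
  S = 120.8 m^2, alpha = 0.139
Formula: R = S * alpha / (1 - alpha)
Numerator: 120.8 * 0.139 = 16.7912
Denominator: 1 - 0.139 = 0.861
R = 16.7912 / 0.861 = 19.5

19.5 m^2


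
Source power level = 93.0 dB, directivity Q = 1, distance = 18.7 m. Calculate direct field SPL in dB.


Given values:
  Lw = 93.0 dB, Q = 1, r = 18.7 m
Formula: SPL = Lw + 10 * log10(Q / (4 * pi * r^2))
Compute 4 * pi * r^2 = 4 * pi * 18.7^2 = 4394.3341
Compute Q / denom = 1 / 4394.3341 = 0.00022757
Compute 10 * log10(0.00022757) = -36.4288
SPL = 93.0 + (-36.4288) = 56.57

56.57 dB


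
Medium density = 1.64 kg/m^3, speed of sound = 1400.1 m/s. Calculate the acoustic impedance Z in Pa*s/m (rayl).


Given values:
  rho = 1.64 kg/m^3
  c = 1400.1 m/s
Formula: Z = rho * c
Z = 1.64 * 1400.1
Z = 2296.16

2296.16 rayl


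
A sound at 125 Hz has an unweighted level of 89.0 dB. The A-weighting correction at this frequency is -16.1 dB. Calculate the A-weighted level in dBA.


Given values:
  SPL = 89.0 dB
  A-weighting at 125 Hz = -16.1 dB
Formula: L_A = SPL + A_weight
L_A = 89.0 + (-16.1)
L_A = 72.9

72.9 dBA


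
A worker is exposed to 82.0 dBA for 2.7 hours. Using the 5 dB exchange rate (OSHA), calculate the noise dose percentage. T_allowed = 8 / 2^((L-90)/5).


Given values:
  L = 82.0 dBA, T = 2.7 hours
Formula: T_allowed = 8 / 2^((L - 90) / 5)
Compute exponent: (82.0 - 90) / 5 = -1.6
Compute 2^(-1.6) = 0.329877
T_allowed = 8 / 0.329877 = 24.251463 hours
Dose = (T / T_allowed) * 100
Dose = (2.7 / 24.251463) * 100 = 11.13

11.13 %


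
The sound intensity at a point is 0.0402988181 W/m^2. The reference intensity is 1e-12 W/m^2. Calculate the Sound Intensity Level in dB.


Given values:
  I = 0.0402988181 W/m^2
  I_ref = 1e-12 W/m^2
Formula: SIL = 10 * log10(I / I_ref)
Compute ratio: I / I_ref = 40298818100
Compute log10: log10(40298818100) = 10.605292
Multiply: SIL = 10 * 10.605292 = 106.05

106.05 dB


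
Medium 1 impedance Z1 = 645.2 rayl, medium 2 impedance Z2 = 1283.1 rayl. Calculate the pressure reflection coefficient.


Given values:
  Z1 = 645.2 rayl, Z2 = 1283.1 rayl
Formula: R = (Z2 - Z1) / (Z2 + Z1)
Numerator: Z2 - Z1 = 1283.1 - 645.2 = 637.9
Denominator: Z2 + Z1 = 1283.1 + 645.2 = 1928.3
R = 637.9 / 1928.3 = 0.3308

0.3308


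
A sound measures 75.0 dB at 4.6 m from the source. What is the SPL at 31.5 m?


Given values:
  SPL1 = 75.0 dB, r1 = 4.6 m, r2 = 31.5 m
Formula: SPL2 = SPL1 - 20 * log10(r2 / r1)
Compute ratio: r2 / r1 = 31.5 / 4.6 = 6.8478
Compute log10: log10(6.8478) = 0.835551
Compute drop: 20 * 0.835551 = 16.711
SPL2 = 75.0 - 16.711 = 58.29

58.29 dB


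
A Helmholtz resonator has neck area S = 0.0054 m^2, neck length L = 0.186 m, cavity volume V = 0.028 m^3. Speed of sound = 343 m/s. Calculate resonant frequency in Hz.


Given values:
  S = 0.0054 m^2, L = 0.186 m, V = 0.028 m^3, c = 343 m/s
Formula: f = (c / (2*pi)) * sqrt(S / (V * L))
Compute V * L = 0.028 * 0.186 = 0.005208
Compute S / (V * L) = 0.0054 / 0.005208 = 1.0369
Compute sqrt(1.0369) = 1.018283
Compute c / (2*pi) = 343 / 6.283185 = 54.590148
f = 54.590148 * 1.018283 = 55.59

55.59 Hz


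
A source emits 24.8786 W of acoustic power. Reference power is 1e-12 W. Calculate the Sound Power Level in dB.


Given values:
  W = 24.8786 W
  W_ref = 1e-12 W
Formula: SWL = 10 * log10(W / W_ref)
Compute ratio: W / W_ref = 24878600000000
Compute log10: log10(24878600000000) = 13.395826
Multiply: SWL = 10 * 13.395826 = 133.96

133.96 dB


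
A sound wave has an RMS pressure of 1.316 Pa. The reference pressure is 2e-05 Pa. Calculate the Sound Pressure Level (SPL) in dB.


Given values:
  p = 1.316 Pa
  p_ref = 2e-05 Pa
Formula: SPL = 20 * log10(p / p_ref)
Compute ratio: p / p_ref = 1.316 / 2e-05 = 65800
Compute log10: log10(65800) = 4.818226
Multiply: SPL = 20 * 4.818226 = 96.36

96.36 dB


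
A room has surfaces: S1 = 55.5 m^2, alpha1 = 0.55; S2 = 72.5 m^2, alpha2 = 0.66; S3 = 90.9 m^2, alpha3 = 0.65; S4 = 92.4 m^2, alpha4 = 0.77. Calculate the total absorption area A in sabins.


Given surfaces:
  Surface 1: 55.5 * 0.55 = 30.525
  Surface 2: 72.5 * 0.66 = 47.85
  Surface 3: 90.9 * 0.65 = 59.085
  Surface 4: 92.4 * 0.77 = 71.148
Formula: A = sum(Si * alpha_i)
A = 30.525 + 47.85 + 59.085 + 71.148
A = 208.61

208.61 sabins


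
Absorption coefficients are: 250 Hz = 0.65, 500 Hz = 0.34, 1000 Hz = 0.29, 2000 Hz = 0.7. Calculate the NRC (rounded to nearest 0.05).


Given values:
  a_250 = 0.65, a_500 = 0.34
  a_1000 = 0.29, a_2000 = 0.7
Formula: NRC = (a250 + a500 + a1000 + a2000) / 4
Sum = 0.65 + 0.34 + 0.29 + 0.7 = 1.98
NRC = 1.98 / 4 = 0.495
Rounded to nearest 0.05: 0.5

0.5


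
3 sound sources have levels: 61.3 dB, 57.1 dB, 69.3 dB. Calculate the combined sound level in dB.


Formula: L_total = 10 * log10( sum(10^(Li/10)) )
  Source 1: 10^(61.3/10) = 1348962.8826
  Source 2: 10^(57.1/10) = 512861.384
  Source 3: 10^(69.3/10) = 8511380.382
Sum of linear values = 10373204.6486
L_total = 10 * log10(10373204.6486) = 70.16

70.16 dB


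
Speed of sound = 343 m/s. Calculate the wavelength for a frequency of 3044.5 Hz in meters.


Given values:
  c = 343 m/s, f = 3044.5 Hz
Formula: lambda = c / f
lambda = 343 / 3044.5
lambda = 0.1127

0.1127 m


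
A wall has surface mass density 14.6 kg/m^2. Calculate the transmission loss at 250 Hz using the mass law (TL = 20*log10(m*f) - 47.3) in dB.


Given values:
  m = 14.6 kg/m^2, f = 250 Hz
Formula: TL = 20 * log10(m * f) - 47.3
Compute m * f = 14.6 * 250 = 3650.0
Compute log10(3650.0) = 3.562293
Compute 20 * 3.562293 = 71.2459
TL = 71.2459 - 47.3 = 23.95

23.95 dB


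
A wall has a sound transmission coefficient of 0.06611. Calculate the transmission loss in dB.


Given values:
  tau = 0.06611
Formula: TL = 10 * log10(1 / tau)
Compute 1 / tau = 1 / 0.06611 = 15.1263
Compute log10(15.1263) = 1.179733
TL = 10 * 1.179733 = 11.8

11.8 dB


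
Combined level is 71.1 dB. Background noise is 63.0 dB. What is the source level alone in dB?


Given values:
  L_total = 71.1 dB, L_bg = 63.0 dB
Formula: L_source = 10 * log10(10^(L_total/10) - 10^(L_bg/10))
Convert to linear:
  10^(71.1/10) = 12882495.5169
  10^(63.0/10) = 1995262.315
Difference: 12882495.5169 - 1995262.315 = 10887233.2019
L_source = 10 * log10(10887233.2019) = 70.37

70.37 dB


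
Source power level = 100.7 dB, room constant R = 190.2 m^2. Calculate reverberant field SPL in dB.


Given values:
  Lw = 100.7 dB, R = 190.2 m^2
Formula: SPL = Lw + 10 * log10(4 / R)
Compute 4 / R = 4 / 190.2 = 0.02103
Compute 10 * log10(0.02103) = -16.7716
SPL = 100.7 + (-16.7716) = 83.93

83.93 dB


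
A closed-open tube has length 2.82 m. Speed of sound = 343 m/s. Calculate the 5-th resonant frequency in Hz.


Given values:
  Tube type: closed-open, L = 2.82 m, c = 343 m/s, n = 5
Formula: f_n = (2n - 1) * c / (4 * L)
Compute 2n - 1 = 2*5 - 1 = 9
Compute 4 * L = 4 * 2.82 = 11.28
f = 9 * 343 / 11.28
f = 273.67

273.67 Hz


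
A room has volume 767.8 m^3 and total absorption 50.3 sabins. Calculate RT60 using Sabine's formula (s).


Given values:
  V = 767.8 m^3
  A = 50.3 sabins
Formula: RT60 = 0.161 * V / A
Numerator: 0.161 * 767.8 = 123.6158
RT60 = 123.6158 / 50.3 = 2.458

2.458 s


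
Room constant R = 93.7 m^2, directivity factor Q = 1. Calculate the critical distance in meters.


Given values:
  R = 93.7 m^2, Q = 1
Formula: d_c = 0.141 * sqrt(Q * R)
Compute Q * R = 1 * 93.7 = 93.7
Compute sqrt(93.7) = 9.6799
d_c = 0.141 * 9.6799 = 1.365

1.365 m


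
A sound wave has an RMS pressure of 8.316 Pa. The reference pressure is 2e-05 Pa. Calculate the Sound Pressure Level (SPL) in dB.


Given values:
  p = 8.316 Pa
  p_ref = 2e-05 Pa
Formula: SPL = 20 * log10(p / p_ref)
Compute ratio: p / p_ref = 8.316 / 2e-05 = 415800
Compute log10: log10(415800) = 5.618884
Multiply: SPL = 20 * 5.618884 = 112.38

112.38 dB


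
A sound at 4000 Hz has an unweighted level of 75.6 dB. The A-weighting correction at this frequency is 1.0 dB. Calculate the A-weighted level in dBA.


Given values:
  SPL = 75.6 dB
  A-weighting at 4000 Hz = 1.0 dB
Formula: L_A = SPL + A_weight
L_A = 75.6 + (1.0)
L_A = 76.6

76.6 dBA


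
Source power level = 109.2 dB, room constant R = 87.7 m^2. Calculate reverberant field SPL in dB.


Given values:
  Lw = 109.2 dB, R = 87.7 m^2
Formula: SPL = Lw + 10 * log10(4 / R)
Compute 4 / R = 4 / 87.7 = 0.04561
Compute 10 * log10(0.04561) = -13.4094
SPL = 109.2 + (-13.4094) = 95.79

95.79 dB
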